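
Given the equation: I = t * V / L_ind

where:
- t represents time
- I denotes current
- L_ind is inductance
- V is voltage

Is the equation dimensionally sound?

Yes

t (time) has dimensions [T].
I (current) has dimensions [I].
L_ind (inductance) has dimensions [I^-2 L^2 M T^-2].
V (voltage) has dimensions [I^-1 L^2 M T^-3].

Left side: [I]
Right side: [I]

Both sides have the same dimensions, so the equation is dimensionally consistent.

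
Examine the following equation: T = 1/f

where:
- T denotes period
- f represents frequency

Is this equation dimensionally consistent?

Yes

T (period) has dimensions [T].
f (frequency) has dimensions [T^-1].

Left side: [T]
Right side: [T]

Both sides have the same dimensions, so the equation is dimensionally consistent.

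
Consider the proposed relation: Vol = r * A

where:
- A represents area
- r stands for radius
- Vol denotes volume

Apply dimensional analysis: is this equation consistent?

Yes

A (area) has dimensions [L^2].
r (radius) has dimensions [L].
Vol (volume) has dimensions [L^3].

Left side: [L^3]
Right side: [L^3]

Both sides have the same dimensions, so the equation is dimensionally consistent.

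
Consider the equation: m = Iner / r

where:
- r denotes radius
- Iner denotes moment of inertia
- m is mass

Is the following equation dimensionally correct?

No

r (radius) has dimensions [L].
Iner (moment of inertia) has dimensions [L^2 M].
m (mass) has dimensions [M].

Left side: [M]
Right side: [L M]

The two sides have different dimensions, so the equation is NOT dimensionally consistent.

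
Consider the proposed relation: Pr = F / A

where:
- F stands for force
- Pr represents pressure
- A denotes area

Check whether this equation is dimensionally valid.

Yes

F (force) has dimensions [L M T^-2].
Pr (pressure) has dimensions [L^-1 M T^-2].
A (area) has dimensions [L^2].

Left side: [L^-1 M T^-2]
Right side: [L^-1 M T^-2]

Both sides have the same dimensions, so the equation is dimensionally consistent.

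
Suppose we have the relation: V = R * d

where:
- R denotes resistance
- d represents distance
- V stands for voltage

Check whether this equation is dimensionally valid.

No

R (resistance) has dimensions [I^-2 L^2 M T^-3].
d (distance) has dimensions [L].
V (voltage) has dimensions [I^-1 L^2 M T^-3].

Left side: [I^-1 L^2 M T^-3]
Right side: [I^-2 L^3 M T^-3]

The two sides have different dimensions, so the equation is NOT dimensionally consistent.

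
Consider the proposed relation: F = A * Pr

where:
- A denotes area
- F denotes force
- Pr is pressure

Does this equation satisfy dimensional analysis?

Yes

A (area) has dimensions [L^2].
F (force) has dimensions [L M T^-2].
Pr (pressure) has dimensions [L^-1 M T^-2].

Left side: [L M T^-2]
Right side: [L M T^-2]

Both sides have the same dimensions, so the equation is dimensionally consistent.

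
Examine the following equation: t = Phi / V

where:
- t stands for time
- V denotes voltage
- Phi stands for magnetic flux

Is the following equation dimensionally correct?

Yes

t (time) has dimensions [T].
V (voltage) has dimensions [I^-1 L^2 M T^-3].
Phi (magnetic flux) has dimensions [I^-1 L^2 M T^-2].

Left side: [T]
Right side: [T]

Both sides have the same dimensions, so the equation is dimensionally consistent.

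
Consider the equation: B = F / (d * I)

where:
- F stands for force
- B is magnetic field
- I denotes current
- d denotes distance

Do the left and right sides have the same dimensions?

Yes

F (force) has dimensions [L M T^-2].
B (magnetic field) has dimensions [I^-1 M T^-2].
I (current) has dimensions [I].
d (distance) has dimensions [L].

Left side: [I^-1 M T^-2]
Right side: [I^-1 M T^-2]

Both sides have the same dimensions, so the equation is dimensionally consistent.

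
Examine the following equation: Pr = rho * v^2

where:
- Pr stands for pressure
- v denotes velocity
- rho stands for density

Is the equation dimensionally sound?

Yes

Pr (pressure) has dimensions [L^-1 M T^-2].
v (velocity) has dimensions [L T^-1].
rho (density) has dimensions [L^-3 M].

Left side: [L^-1 M T^-2]
Right side: [L^-1 M T^-2]

Both sides have the same dimensions, so the equation is dimensionally consistent.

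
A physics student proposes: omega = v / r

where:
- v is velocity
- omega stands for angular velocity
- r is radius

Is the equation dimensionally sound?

Yes

v (velocity) has dimensions [L T^-1].
omega (angular velocity) has dimensions [T^-1].
r (radius) has dimensions [L].

Left side: [T^-1]
Right side: [T^-1]

Both sides have the same dimensions, so the equation is dimensionally consistent.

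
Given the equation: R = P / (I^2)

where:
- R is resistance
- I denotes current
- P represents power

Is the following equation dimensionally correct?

Yes

R (resistance) has dimensions [I^-2 L^2 M T^-3].
I (current) has dimensions [I].
P (power) has dimensions [L^2 M T^-3].

Left side: [I^-2 L^2 M T^-3]
Right side: [I^-2 L^2 M T^-3]

Both sides have the same dimensions, so the equation is dimensionally consistent.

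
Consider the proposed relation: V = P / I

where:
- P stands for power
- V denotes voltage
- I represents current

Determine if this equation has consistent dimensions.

Yes

P (power) has dimensions [L^2 M T^-3].
V (voltage) has dimensions [I^-1 L^2 M T^-3].
I (current) has dimensions [I].

Left side: [I^-1 L^2 M T^-3]
Right side: [I^-1 L^2 M T^-3]

Both sides have the same dimensions, so the equation is dimensionally consistent.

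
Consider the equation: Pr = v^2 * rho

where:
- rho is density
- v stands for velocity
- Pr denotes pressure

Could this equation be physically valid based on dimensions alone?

Yes

rho (density) has dimensions [L^-3 M].
v (velocity) has dimensions [L T^-1].
Pr (pressure) has dimensions [L^-1 M T^-2].

Left side: [L^-1 M T^-2]
Right side: [L^-1 M T^-2]

Both sides have the same dimensions, so the equation is dimensionally consistent.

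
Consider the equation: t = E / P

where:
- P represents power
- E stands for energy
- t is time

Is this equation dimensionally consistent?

Yes

P (power) has dimensions [L^2 M T^-3].
E (energy) has dimensions [L^2 M T^-2].
t (time) has dimensions [T].

Left side: [T]
Right side: [T]

Both sides have the same dimensions, so the equation is dimensionally consistent.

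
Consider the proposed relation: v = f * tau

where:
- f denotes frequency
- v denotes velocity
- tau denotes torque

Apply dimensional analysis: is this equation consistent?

No

f (frequency) has dimensions [T^-1].
v (velocity) has dimensions [L T^-1].
tau (torque) has dimensions [L^2 M T^-2].

Left side: [L T^-1]
Right side: [L^2 M T^-3]

The two sides have different dimensions, so the equation is NOT dimensionally consistent.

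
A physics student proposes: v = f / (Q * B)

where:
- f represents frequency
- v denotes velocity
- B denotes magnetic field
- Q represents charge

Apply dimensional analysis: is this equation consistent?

No

f (frequency) has dimensions [T^-1].
v (velocity) has dimensions [L T^-1].
B (magnetic field) has dimensions [I^-1 M T^-2].
Q (charge) has dimensions [I T].

Left side: [L T^-1]
Right side: [M^-1]

The two sides have different dimensions, so the equation is NOT dimensionally consistent.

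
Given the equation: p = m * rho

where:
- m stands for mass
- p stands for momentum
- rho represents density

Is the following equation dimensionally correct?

No

m (mass) has dimensions [M].
p (momentum) has dimensions [L M T^-1].
rho (density) has dimensions [L^-3 M].

Left side: [L M T^-1]
Right side: [L^-3 M^2]

The two sides have different dimensions, so the equation is NOT dimensionally consistent.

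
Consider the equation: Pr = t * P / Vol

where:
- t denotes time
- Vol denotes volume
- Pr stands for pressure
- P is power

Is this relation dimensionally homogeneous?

Yes

t (time) has dimensions [T].
Vol (volume) has dimensions [L^3].
Pr (pressure) has dimensions [L^-1 M T^-2].
P (power) has dimensions [L^2 M T^-3].

Left side: [L^-1 M T^-2]
Right side: [L^-1 M T^-2]

Both sides have the same dimensions, so the equation is dimensionally consistent.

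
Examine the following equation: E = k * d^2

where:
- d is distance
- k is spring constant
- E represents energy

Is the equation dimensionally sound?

Yes

d (distance) has dimensions [L].
k (spring constant) has dimensions [M T^-2].
E (energy) has dimensions [L^2 M T^-2].

Left side: [L^2 M T^-2]
Right side: [L^2 M T^-2]

Both sides have the same dimensions, so the equation is dimensionally consistent.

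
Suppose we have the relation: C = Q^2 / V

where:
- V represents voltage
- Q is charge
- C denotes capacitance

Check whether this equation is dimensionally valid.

No

V (voltage) has dimensions [I^-1 L^2 M T^-3].
Q (charge) has dimensions [I T].
C (capacitance) has dimensions [I^2 L^-2 M^-1 T^4].

Left side: [I^2 L^-2 M^-1 T^4]
Right side: [I^3 L^-2 M^-1 T^5]

The two sides have different dimensions, so the equation is NOT dimensionally consistent.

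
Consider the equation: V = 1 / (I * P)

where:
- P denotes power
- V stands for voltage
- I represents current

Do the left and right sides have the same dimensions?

No

P (power) has dimensions [L^2 M T^-3].
V (voltage) has dimensions [I^-1 L^2 M T^-3].
I (current) has dimensions [I].

Left side: [I^-1 L^2 M T^-3]
Right side: [I^-1 L^-2 M^-1 T^3]

The two sides have different dimensions, so the equation is NOT dimensionally consistent.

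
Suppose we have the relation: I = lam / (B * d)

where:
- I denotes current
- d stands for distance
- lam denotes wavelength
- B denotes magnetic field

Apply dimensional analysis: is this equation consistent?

No

I (current) has dimensions [I].
d (distance) has dimensions [L].
lam (wavelength) has dimensions [L].
B (magnetic field) has dimensions [I^-1 M T^-2].

Left side: [I]
Right side: [I M^-1 T^2]

The two sides have different dimensions, so the equation is NOT dimensionally consistent.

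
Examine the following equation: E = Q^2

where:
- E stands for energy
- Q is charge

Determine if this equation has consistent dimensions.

No

E (energy) has dimensions [L^2 M T^-2].
Q (charge) has dimensions [I T].

Left side: [L^2 M T^-2]
Right side: [I^2 T^2]

The two sides have different dimensions, so the equation is NOT dimensionally consistent.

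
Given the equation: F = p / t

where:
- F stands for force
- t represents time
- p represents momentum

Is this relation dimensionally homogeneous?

Yes

F (force) has dimensions [L M T^-2].
t (time) has dimensions [T].
p (momentum) has dimensions [L M T^-1].

Left side: [L M T^-2]
Right side: [L M T^-2]

Both sides have the same dimensions, so the equation is dimensionally consistent.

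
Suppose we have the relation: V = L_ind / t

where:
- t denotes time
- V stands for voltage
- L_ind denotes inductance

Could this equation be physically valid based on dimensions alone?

No

t (time) has dimensions [T].
V (voltage) has dimensions [I^-1 L^2 M T^-3].
L_ind (inductance) has dimensions [I^-2 L^2 M T^-2].

Left side: [I^-1 L^2 M T^-3]
Right side: [I^-2 L^2 M T^-3]

The two sides have different dimensions, so the equation is NOT dimensionally consistent.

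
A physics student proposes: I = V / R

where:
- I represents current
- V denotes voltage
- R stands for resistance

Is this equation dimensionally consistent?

Yes

I (current) has dimensions [I].
V (voltage) has dimensions [I^-1 L^2 M T^-3].
R (resistance) has dimensions [I^-2 L^2 M T^-3].

Left side: [I]
Right side: [I]

Both sides have the same dimensions, so the equation is dimensionally consistent.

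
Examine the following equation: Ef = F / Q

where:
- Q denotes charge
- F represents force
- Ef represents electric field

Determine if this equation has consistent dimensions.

Yes

Q (charge) has dimensions [I T].
F (force) has dimensions [L M T^-2].
Ef (electric field) has dimensions [I^-1 L M T^-3].

Left side: [I^-1 L M T^-3]
Right side: [I^-1 L M T^-3]

Both sides have the same dimensions, so the equation is dimensionally consistent.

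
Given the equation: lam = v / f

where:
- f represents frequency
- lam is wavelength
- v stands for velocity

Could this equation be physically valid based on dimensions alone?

Yes

f (frequency) has dimensions [T^-1].
lam (wavelength) has dimensions [L].
v (velocity) has dimensions [L T^-1].

Left side: [L]
Right side: [L]

Both sides have the same dimensions, so the equation is dimensionally consistent.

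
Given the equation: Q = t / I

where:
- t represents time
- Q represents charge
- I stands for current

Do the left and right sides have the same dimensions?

No

t (time) has dimensions [T].
Q (charge) has dimensions [I T].
I (current) has dimensions [I].

Left side: [I T]
Right side: [I^-1 T]

The two sides have different dimensions, so the equation is NOT dimensionally consistent.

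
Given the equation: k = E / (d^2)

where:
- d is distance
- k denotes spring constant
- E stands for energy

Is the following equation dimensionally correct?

Yes

d (distance) has dimensions [L].
k (spring constant) has dimensions [M T^-2].
E (energy) has dimensions [L^2 M T^-2].

Left side: [M T^-2]
Right side: [M T^-2]

Both sides have the same dimensions, so the equation is dimensionally consistent.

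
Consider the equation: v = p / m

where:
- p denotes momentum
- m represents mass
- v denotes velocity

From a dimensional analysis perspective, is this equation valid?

Yes

p (momentum) has dimensions [L M T^-1].
m (mass) has dimensions [M].
v (velocity) has dimensions [L T^-1].

Left side: [L T^-1]
Right side: [L T^-1]

Both sides have the same dimensions, so the equation is dimensionally consistent.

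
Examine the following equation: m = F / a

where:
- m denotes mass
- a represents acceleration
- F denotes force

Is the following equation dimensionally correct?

Yes

m (mass) has dimensions [M].
a (acceleration) has dimensions [L T^-2].
F (force) has dimensions [L M T^-2].

Left side: [M]
Right side: [M]

Both sides have the same dimensions, so the equation is dimensionally consistent.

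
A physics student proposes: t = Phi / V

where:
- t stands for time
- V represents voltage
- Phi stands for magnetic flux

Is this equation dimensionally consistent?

Yes

t (time) has dimensions [T].
V (voltage) has dimensions [I^-1 L^2 M T^-3].
Phi (magnetic flux) has dimensions [I^-1 L^2 M T^-2].

Left side: [T]
Right side: [T]

Both sides have the same dimensions, so the equation is dimensionally consistent.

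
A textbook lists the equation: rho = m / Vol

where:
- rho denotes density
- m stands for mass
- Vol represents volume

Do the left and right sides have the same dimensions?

Yes

rho (density) has dimensions [L^-3 M].
m (mass) has dimensions [M].
Vol (volume) has dimensions [L^3].

Left side: [L^-3 M]
Right side: [L^-3 M]

Both sides have the same dimensions, so the equation is dimensionally consistent.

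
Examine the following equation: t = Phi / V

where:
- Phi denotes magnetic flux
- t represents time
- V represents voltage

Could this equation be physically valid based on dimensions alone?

Yes

Phi (magnetic flux) has dimensions [I^-1 L^2 M T^-2].
t (time) has dimensions [T].
V (voltage) has dimensions [I^-1 L^2 M T^-3].

Left side: [T]
Right side: [T]

Both sides have the same dimensions, so the equation is dimensionally consistent.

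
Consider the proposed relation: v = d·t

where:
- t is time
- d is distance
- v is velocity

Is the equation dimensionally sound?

No

t (time) has dimensions [T].
d (distance) has dimensions [L].
v (velocity) has dimensions [L T^-1].

Left side: [L T^-1]
Right side: [L T]

The two sides have different dimensions, so the equation is NOT dimensionally consistent.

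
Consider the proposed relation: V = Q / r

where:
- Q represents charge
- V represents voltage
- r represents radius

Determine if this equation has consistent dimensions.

No

Q (charge) has dimensions [I T].
V (voltage) has dimensions [I^-1 L^2 M T^-3].
r (radius) has dimensions [L].

Left side: [I^-1 L^2 M T^-3]
Right side: [I L^-1 T]

The two sides have different dimensions, so the equation is NOT dimensionally consistent.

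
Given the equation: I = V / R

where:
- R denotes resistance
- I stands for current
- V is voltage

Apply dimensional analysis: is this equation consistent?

Yes

R (resistance) has dimensions [I^-2 L^2 M T^-3].
I (current) has dimensions [I].
V (voltage) has dimensions [I^-1 L^2 M T^-3].

Left side: [I]
Right side: [I]

Both sides have the same dimensions, so the equation is dimensionally consistent.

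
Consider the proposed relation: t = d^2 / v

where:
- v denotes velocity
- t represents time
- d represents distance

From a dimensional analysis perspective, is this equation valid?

No

v (velocity) has dimensions [L T^-1].
t (time) has dimensions [T].
d (distance) has dimensions [L].

Left side: [T]
Right side: [L T]

The two sides have different dimensions, so the equation is NOT dimensionally consistent.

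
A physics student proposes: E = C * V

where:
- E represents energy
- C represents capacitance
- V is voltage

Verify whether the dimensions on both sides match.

No

E (energy) has dimensions [L^2 M T^-2].
C (capacitance) has dimensions [I^2 L^-2 M^-1 T^4].
V (voltage) has dimensions [I^-1 L^2 M T^-3].

Left side: [L^2 M T^-2]
Right side: [I T]

The two sides have different dimensions, so the equation is NOT dimensionally consistent.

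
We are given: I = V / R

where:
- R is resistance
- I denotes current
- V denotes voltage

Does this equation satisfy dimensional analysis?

Yes

R (resistance) has dimensions [I^-2 L^2 M T^-3].
I (current) has dimensions [I].
V (voltage) has dimensions [I^-1 L^2 M T^-3].

Left side: [I]
Right side: [I]

Both sides have the same dimensions, so the equation is dimensionally consistent.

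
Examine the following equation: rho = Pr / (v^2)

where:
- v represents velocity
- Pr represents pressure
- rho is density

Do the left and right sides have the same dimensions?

Yes

v (velocity) has dimensions [L T^-1].
Pr (pressure) has dimensions [L^-1 M T^-2].
rho (density) has dimensions [L^-3 M].

Left side: [L^-3 M]
Right side: [L^-3 M]

Both sides have the same dimensions, so the equation is dimensionally consistent.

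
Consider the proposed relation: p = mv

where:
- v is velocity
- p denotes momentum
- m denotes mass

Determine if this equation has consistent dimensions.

Yes

v (velocity) has dimensions [L T^-1].
p (momentum) has dimensions [L M T^-1].
m (mass) has dimensions [M].

Left side: [L M T^-1]
Right side: [L M T^-1]

Both sides have the same dimensions, so the equation is dimensionally consistent.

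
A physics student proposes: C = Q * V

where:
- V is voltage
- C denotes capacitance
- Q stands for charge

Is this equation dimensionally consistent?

No

V (voltage) has dimensions [I^-1 L^2 M T^-3].
C (capacitance) has dimensions [I^2 L^-2 M^-1 T^4].
Q (charge) has dimensions [I T].

Left side: [I^2 L^-2 M^-1 T^4]
Right side: [L^2 M T^-2]

The two sides have different dimensions, so the equation is NOT dimensionally consistent.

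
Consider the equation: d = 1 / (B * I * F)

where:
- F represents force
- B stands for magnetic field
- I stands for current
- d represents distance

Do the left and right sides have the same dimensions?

No

F (force) has dimensions [L M T^-2].
B (magnetic field) has dimensions [I^-1 M T^-2].
I (current) has dimensions [I].
d (distance) has dimensions [L].

Left side: [L]
Right side: [L^-1 M^-2 T^4]

The two sides have different dimensions, so the equation is NOT dimensionally consistent.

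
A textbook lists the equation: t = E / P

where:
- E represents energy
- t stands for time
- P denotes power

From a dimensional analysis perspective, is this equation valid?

Yes

E (energy) has dimensions [L^2 M T^-2].
t (time) has dimensions [T].
P (power) has dimensions [L^2 M T^-3].

Left side: [T]
Right side: [T]

Both sides have the same dimensions, so the equation is dimensionally consistent.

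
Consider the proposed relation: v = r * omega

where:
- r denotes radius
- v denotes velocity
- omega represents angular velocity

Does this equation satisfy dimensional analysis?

Yes

r (radius) has dimensions [L].
v (velocity) has dimensions [L T^-1].
omega (angular velocity) has dimensions [T^-1].

Left side: [L T^-1]
Right side: [L T^-1]

Both sides have the same dimensions, so the equation is dimensionally consistent.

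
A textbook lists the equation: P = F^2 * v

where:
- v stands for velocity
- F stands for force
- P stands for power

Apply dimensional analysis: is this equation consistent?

No

v (velocity) has dimensions [L T^-1].
F (force) has dimensions [L M T^-2].
P (power) has dimensions [L^2 M T^-3].

Left side: [L^2 M T^-3]
Right side: [L^3 M^2 T^-5]

The two sides have different dimensions, so the equation is NOT dimensionally consistent.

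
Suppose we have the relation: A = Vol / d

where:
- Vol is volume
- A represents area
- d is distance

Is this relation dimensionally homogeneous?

Yes

Vol (volume) has dimensions [L^3].
A (area) has dimensions [L^2].
d (distance) has dimensions [L].

Left side: [L^2]
Right side: [L^2]

Both sides have the same dimensions, so the equation is dimensionally consistent.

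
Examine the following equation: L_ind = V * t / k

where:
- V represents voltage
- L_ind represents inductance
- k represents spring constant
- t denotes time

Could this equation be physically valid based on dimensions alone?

No

V (voltage) has dimensions [I^-1 L^2 M T^-3].
L_ind (inductance) has dimensions [I^-2 L^2 M T^-2].
k (spring constant) has dimensions [M T^-2].
t (time) has dimensions [T].

Left side: [I^-2 L^2 M T^-2]
Right side: [I^-1 L^2]

The two sides have different dimensions, so the equation is NOT dimensionally consistent.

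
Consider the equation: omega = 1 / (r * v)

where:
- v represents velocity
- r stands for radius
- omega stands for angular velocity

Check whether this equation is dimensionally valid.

No

v (velocity) has dimensions [L T^-1].
r (radius) has dimensions [L].
omega (angular velocity) has dimensions [T^-1].

Left side: [T^-1]
Right side: [L^-2 T]

The two sides have different dimensions, so the equation is NOT dimensionally consistent.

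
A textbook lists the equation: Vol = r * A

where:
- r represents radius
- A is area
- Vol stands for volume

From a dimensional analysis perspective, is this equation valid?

Yes

r (radius) has dimensions [L].
A (area) has dimensions [L^2].
Vol (volume) has dimensions [L^3].

Left side: [L^3]
Right side: [L^3]

Both sides have the same dimensions, so the equation is dimensionally consistent.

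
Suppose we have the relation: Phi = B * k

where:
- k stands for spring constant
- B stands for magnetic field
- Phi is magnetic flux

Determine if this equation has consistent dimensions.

No

k (spring constant) has dimensions [M T^-2].
B (magnetic field) has dimensions [I^-1 M T^-2].
Phi (magnetic flux) has dimensions [I^-1 L^2 M T^-2].

Left side: [I^-1 L^2 M T^-2]
Right side: [I^-1 M^2 T^-4]

The two sides have different dimensions, so the equation is NOT dimensionally consistent.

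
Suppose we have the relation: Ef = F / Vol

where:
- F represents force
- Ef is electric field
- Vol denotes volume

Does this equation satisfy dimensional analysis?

No

F (force) has dimensions [L M T^-2].
Ef (electric field) has dimensions [I^-1 L M T^-3].
Vol (volume) has dimensions [L^3].

Left side: [I^-1 L M T^-3]
Right side: [L^-2 M T^-2]

The two sides have different dimensions, so the equation is NOT dimensionally consistent.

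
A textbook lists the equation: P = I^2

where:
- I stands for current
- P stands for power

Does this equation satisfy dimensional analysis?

No

I (current) has dimensions [I].
P (power) has dimensions [L^2 M T^-3].

Left side: [L^2 M T^-3]
Right side: [I^2]

The two sides have different dimensions, so the equation is NOT dimensionally consistent.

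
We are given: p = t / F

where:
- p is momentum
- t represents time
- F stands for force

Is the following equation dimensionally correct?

No

p (momentum) has dimensions [L M T^-1].
t (time) has dimensions [T].
F (force) has dimensions [L M T^-2].

Left side: [L M T^-1]
Right side: [L^-1 M^-1 T^3]

The two sides have different dimensions, so the equation is NOT dimensionally consistent.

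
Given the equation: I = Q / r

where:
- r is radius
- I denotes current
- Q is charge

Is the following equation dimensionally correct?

No

r (radius) has dimensions [L].
I (current) has dimensions [I].
Q (charge) has dimensions [I T].

Left side: [I]
Right side: [I L^-1 T]

The two sides have different dimensions, so the equation is NOT dimensionally consistent.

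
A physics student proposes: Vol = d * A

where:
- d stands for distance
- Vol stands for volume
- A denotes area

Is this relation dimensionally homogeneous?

Yes

d (distance) has dimensions [L].
Vol (volume) has dimensions [L^3].
A (area) has dimensions [L^2].

Left side: [L^3]
Right side: [L^3]

Both sides have the same dimensions, so the equation is dimensionally consistent.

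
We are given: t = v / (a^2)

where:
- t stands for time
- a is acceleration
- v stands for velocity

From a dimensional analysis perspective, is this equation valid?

No

t (time) has dimensions [T].
a (acceleration) has dimensions [L T^-2].
v (velocity) has dimensions [L T^-1].

Left side: [T]
Right side: [L^-1 T^3]

The two sides have different dimensions, so the equation is NOT dimensionally consistent.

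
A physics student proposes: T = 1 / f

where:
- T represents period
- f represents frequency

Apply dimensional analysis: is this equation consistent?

Yes

T (period) has dimensions [T].
f (frequency) has dimensions [T^-1].

Left side: [T]
Right side: [T]

Both sides have the same dimensions, so the equation is dimensionally consistent.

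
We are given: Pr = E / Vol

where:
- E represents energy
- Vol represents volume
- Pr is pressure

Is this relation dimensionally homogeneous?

Yes

E (energy) has dimensions [L^2 M T^-2].
Vol (volume) has dimensions [L^3].
Pr (pressure) has dimensions [L^-1 M T^-2].

Left side: [L^-1 M T^-2]
Right side: [L^-1 M T^-2]

Both sides have the same dimensions, so the equation is dimensionally consistent.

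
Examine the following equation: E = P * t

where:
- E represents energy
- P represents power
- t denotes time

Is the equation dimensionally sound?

Yes

E (energy) has dimensions [L^2 M T^-2].
P (power) has dimensions [L^2 M T^-3].
t (time) has dimensions [T].

Left side: [L^2 M T^-2]
Right side: [L^2 M T^-2]

Both sides have the same dimensions, so the equation is dimensionally consistent.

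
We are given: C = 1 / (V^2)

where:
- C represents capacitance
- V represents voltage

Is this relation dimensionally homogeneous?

No

C (capacitance) has dimensions [I^2 L^-2 M^-1 T^4].
V (voltage) has dimensions [I^-1 L^2 M T^-3].

Left side: [I^2 L^-2 M^-1 T^4]
Right side: [I^2 L^-4 M^-2 T^6]

The two sides have different dimensions, so the equation is NOT dimensionally consistent.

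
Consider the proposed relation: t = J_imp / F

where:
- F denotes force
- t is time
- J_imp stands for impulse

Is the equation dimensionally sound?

Yes

F (force) has dimensions [L M T^-2].
t (time) has dimensions [T].
J_imp (impulse) has dimensions [L M T^-1].

Left side: [T]
Right side: [T]

Both sides have the same dimensions, so the equation is dimensionally consistent.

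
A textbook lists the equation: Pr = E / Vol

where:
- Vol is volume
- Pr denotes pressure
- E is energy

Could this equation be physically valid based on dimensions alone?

Yes

Vol (volume) has dimensions [L^3].
Pr (pressure) has dimensions [L^-1 M T^-2].
E (energy) has dimensions [L^2 M T^-2].

Left side: [L^-1 M T^-2]
Right side: [L^-1 M T^-2]

Both sides have the same dimensions, so the equation is dimensionally consistent.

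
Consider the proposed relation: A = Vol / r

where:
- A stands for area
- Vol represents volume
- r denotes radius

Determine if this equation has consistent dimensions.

Yes

A (area) has dimensions [L^2].
Vol (volume) has dimensions [L^3].
r (radius) has dimensions [L].

Left side: [L^2]
Right side: [L^2]

Both sides have the same dimensions, so the equation is dimensionally consistent.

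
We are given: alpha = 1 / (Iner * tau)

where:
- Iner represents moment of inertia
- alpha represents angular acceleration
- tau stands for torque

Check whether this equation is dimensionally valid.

No

Iner (moment of inertia) has dimensions [L^2 M].
alpha (angular acceleration) has dimensions [T^-2].
tau (torque) has dimensions [L^2 M T^-2].

Left side: [T^-2]
Right side: [L^-4 M^-2 T^2]

The two sides have different dimensions, so the equation is NOT dimensionally consistent.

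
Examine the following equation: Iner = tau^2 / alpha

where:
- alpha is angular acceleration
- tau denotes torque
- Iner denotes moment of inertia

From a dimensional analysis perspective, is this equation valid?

No

alpha (angular acceleration) has dimensions [T^-2].
tau (torque) has dimensions [L^2 M T^-2].
Iner (moment of inertia) has dimensions [L^2 M].

Left side: [L^2 M]
Right side: [L^4 M^2 T^-2]

The two sides have different dimensions, so the equation is NOT dimensionally consistent.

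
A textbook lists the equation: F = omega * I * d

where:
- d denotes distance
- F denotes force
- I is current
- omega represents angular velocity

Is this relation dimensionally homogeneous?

No

d (distance) has dimensions [L].
F (force) has dimensions [L M T^-2].
I (current) has dimensions [I].
omega (angular velocity) has dimensions [T^-1].

Left side: [L M T^-2]
Right side: [I L T^-1]

The two sides have different dimensions, so the equation is NOT dimensionally consistent.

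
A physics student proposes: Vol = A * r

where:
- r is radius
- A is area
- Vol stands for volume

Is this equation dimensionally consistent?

Yes

r (radius) has dimensions [L].
A (area) has dimensions [L^2].
Vol (volume) has dimensions [L^3].

Left side: [L^3]
Right side: [L^3]

Both sides have the same dimensions, so the equation is dimensionally consistent.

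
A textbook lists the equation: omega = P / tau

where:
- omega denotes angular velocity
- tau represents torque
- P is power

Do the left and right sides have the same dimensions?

Yes

omega (angular velocity) has dimensions [T^-1].
tau (torque) has dimensions [L^2 M T^-2].
P (power) has dimensions [L^2 M T^-3].

Left side: [T^-1]
Right side: [T^-1]

Both sides have the same dimensions, so the equation is dimensionally consistent.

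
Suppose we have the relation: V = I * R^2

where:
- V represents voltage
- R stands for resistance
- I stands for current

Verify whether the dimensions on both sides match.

No

V (voltage) has dimensions [I^-1 L^2 M T^-3].
R (resistance) has dimensions [I^-2 L^2 M T^-3].
I (current) has dimensions [I].

Left side: [I^-1 L^2 M T^-3]
Right side: [I^-3 L^4 M^2 T^-6]

The two sides have different dimensions, so the equation is NOT dimensionally consistent.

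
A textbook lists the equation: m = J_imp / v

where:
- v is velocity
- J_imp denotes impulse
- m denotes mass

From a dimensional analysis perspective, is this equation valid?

Yes

v (velocity) has dimensions [L T^-1].
J_imp (impulse) has dimensions [L M T^-1].
m (mass) has dimensions [M].

Left side: [M]
Right side: [M]

Both sides have the same dimensions, so the equation is dimensionally consistent.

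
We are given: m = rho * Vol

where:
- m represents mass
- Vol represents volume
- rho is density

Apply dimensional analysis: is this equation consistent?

Yes

m (mass) has dimensions [M].
Vol (volume) has dimensions [L^3].
rho (density) has dimensions [L^-3 M].

Left side: [M]
Right side: [M]

Both sides have the same dimensions, so the equation is dimensionally consistent.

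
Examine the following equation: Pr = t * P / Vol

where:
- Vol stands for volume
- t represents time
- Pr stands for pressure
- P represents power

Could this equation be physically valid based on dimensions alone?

Yes

Vol (volume) has dimensions [L^3].
t (time) has dimensions [T].
Pr (pressure) has dimensions [L^-1 M T^-2].
P (power) has dimensions [L^2 M T^-3].

Left side: [L^-1 M T^-2]
Right side: [L^-1 M T^-2]

Both sides have the same dimensions, so the equation is dimensionally consistent.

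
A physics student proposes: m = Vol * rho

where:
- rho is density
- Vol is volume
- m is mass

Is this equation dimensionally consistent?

Yes

rho (density) has dimensions [L^-3 M].
Vol (volume) has dimensions [L^3].
m (mass) has dimensions [M].

Left side: [M]
Right side: [M]

Both sides have the same dimensions, so the equation is dimensionally consistent.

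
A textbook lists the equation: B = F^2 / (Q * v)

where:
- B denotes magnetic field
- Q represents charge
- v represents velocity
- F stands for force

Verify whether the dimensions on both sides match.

No

B (magnetic field) has dimensions [I^-1 M T^-2].
Q (charge) has dimensions [I T].
v (velocity) has dimensions [L T^-1].
F (force) has dimensions [L M T^-2].

Left side: [I^-1 M T^-2]
Right side: [I^-1 L M^2 T^-4]

The two sides have different dimensions, so the equation is NOT dimensionally consistent.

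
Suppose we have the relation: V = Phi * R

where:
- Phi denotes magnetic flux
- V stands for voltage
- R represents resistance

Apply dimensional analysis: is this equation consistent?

No

Phi (magnetic flux) has dimensions [I^-1 L^2 M T^-2].
V (voltage) has dimensions [I^-1 L^2 M T^-3].
R (resistance) has dimensions [I^-2 L^2 M T^-3].

Left side: [I^-1 L^2 M T^-3]
Right side: [I^-3 L^4 M^2 T^-5]

The two sides have different dimensions, so the equation is NOT dimensionally consistent.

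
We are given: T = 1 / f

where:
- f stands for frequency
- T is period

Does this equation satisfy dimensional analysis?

Yes

f (frequency) has dimensions [T^-1].
T (period) has dimensions [T].

Left side: [T]
Right side: [T]

Both sides have the same dimensions, so the equation is dimensionally consistent.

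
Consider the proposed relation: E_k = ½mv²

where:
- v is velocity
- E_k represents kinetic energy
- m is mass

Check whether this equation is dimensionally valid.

Yes

v (velocity) has dimensions [L T^-1].
E_k (kinetic energy) has dimensions [L^2 M T^-2].
m (mass) has dimensions [M].

Left side: [L^2 M T^-2]
Right side: [L^2 M T^-2]

Both sides have the same dimensions, so the equation is dimensionally consistent.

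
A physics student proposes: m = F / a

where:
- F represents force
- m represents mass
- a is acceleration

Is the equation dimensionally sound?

Yes

F (force) has dimensions [L M T^-2].
m (mass) has dimensions [M].
a (acceleration) has dimensions [L T^-2].

Left side: [M]
Right side: [M]

Both sides have the same dimensions, so the equation is dimensionally consistent.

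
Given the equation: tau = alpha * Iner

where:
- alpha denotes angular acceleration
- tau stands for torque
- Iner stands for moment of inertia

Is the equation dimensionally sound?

Yes

alpha (angular acceleration) has dimensions [T^-2].
tau (torque) has dimensions [L^2 M T^-2].
Iner (moment of inertia) has dimensions [L^2 M].

Left side: [L^2 M T^-2]
Right side: [L^2 M T^-2]

Both sides have the same dimensions, so the equation is dimensionally consistent.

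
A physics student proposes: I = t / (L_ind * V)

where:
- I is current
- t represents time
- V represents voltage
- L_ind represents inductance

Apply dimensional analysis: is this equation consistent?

No

I (current) has dimensions [I].
t (time) has dimensions [T].
V (voltage) has dimensions [I^-1 L^2 M T^-3].
L_ind (inductance) has dimensions [I^-2 L^2 M T^-2].

Left side: [I]
Right side: [I^3 L^-4 M^-2 T^6]

The two sides have different dimensions, so the equation is NOT dimensionally consistent.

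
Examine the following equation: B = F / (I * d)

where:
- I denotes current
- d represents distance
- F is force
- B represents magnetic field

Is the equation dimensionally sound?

Yes

I (current) has dimensions [I].
d (distance) has dimensions [L].
F (force) has dimensions [L M T^-2].
B (magnetic field) has dimensions [I^-1 M T^-2].

Left side: [I^-1 M T^-2]
Right side: [I^-1 M T^-2]

Both sides have the same dimensions, so the equation is dimensionally consistent.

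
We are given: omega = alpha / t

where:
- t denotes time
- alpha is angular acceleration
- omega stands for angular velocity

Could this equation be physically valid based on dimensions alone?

No

t (time) has dimensions [T].
alpha (angular acceleration) has dimensions [T^-2].
omega (angular velocity) has dimensions [T^-1].

Left side: [T^-1]
Right side: [T^-3]

The two sides have different dimensions, so the equation is NOT dimensionally consistent.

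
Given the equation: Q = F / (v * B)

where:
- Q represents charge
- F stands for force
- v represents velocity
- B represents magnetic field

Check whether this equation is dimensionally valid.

Yes

Q (charge) has dimensions [I T].
F (force) has dimensions [L M T^-2].
v (velocity) has dimensions [L T^-1].
B (magnetic field) has dimensions [I^-1 M T^-2].

Left side: [I T]
Right side: [I T]

Both sides have the same dimensions, so the equation is dimensionally consistent.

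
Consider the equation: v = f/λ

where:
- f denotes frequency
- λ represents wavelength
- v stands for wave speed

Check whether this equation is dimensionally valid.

No

f (frequency) has dimensions [T^-1].
λ (wavelength) has dimensions [L].
v (wave speed) has dimensions [L T^-1].

Left side: [L T^-1]
Right side: [L^-1 T^-1]

The two sides have different dimensions, so the equation is NOT dimensionally consistent.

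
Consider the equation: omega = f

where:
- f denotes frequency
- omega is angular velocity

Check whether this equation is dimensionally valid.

Yes

f (frequency) has dimensions [T^-1].
omega (angular velocity) has dimensions [T^-1].

Left side: [T^-1]
Right side: [T^-1]

Both sides have the same dimensions, so the equation is dimensionally consistent.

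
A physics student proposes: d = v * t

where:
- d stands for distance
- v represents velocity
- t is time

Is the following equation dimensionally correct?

Yes

d (distance) has dimensions [L].
v (velocity) has dimensions [L T^-1].
t (time) has dimensions [T].

Left side: [L]
Right side: [L]

Both sides have the same dimensions, so the equation is dimensionally consistent.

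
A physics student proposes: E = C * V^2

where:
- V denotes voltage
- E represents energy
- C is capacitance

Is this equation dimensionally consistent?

Yes

V (voltage) has dimensions [I^-1 L^2 M T^-3].
E (energy) has dimensions [L^2 M T^-2].
C (capacitance) has dimensions [I^2 L^-2 M^-1 T^4].

Left side: [L^2 M T^-2]
Right side: [L^2 M T^-2]

Both sides have the same dimensions, so the equation is dimensionally consistent.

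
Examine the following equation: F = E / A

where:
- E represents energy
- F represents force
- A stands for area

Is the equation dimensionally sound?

No

E (energy) has dimensions [L^2 M T^-2].
F (force) has dimensions [L M T^-2].
A (area) has dimensions [L^2].

Left side: [L M T^-2]
Right side: [M T^-2]

The two sides have different dimensions, so the equation is NOT dimensionally consistent.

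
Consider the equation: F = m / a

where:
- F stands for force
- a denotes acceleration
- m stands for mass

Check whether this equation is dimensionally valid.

No

F (force) has dimensions [L M T^-2].
a (acceleration) has dimensions [L T^-2].
m (mass) has dimensions [M].

Left side: [L M T^-2]
Right side: [L^-1 M T^2]

The two sides have different dimensions, so the equation is NOT dimensionally consistent.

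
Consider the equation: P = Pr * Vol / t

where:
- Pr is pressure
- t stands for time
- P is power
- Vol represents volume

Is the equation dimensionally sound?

Yes

Pr (pressure) has dimensions [L^-1 M T^-2].
t (time) has dimensions [T].
P (power) has dimensions [L^2 M T^-3].
Vol (volume) has dimensions [L^3].

Left side: [L^2 M T^-3]
Right side: [L^2 M T^-3]

Both sides have the same dimensions, so the equation is dimensionally consistent.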